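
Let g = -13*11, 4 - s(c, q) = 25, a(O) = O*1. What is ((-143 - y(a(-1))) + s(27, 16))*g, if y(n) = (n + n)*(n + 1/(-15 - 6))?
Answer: 498784/21 ≈ 23752.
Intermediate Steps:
a(O) = O
s(c, q) = -21 (s(c, q) = 4 - 1*25 = 4 - 25 = -21)
y(n) = 2*n*(-1/21 + n) (y(n) = (2*n)*(n + 1/(-21)) = (2*n)*(n - 1/21) = (2*n)*(-1/21 + n) = 2*n*(-1/21 + n))
g = -143
((-143 - y(a(-1))) + s(27, 16))*g = ((-143 - 2*(-1)*(-1 + 21*(-1))/21) - 21)*(-143) = ((-143 - 2*(-1)*(-1 - 21)/21) - 21)*(-143) = ((-143 - 2*(-1)*(-22)/21) - 21)*(-143) = ((-143 - 1*44/21) - 21)*(-143) = ((-143 - 44/21) - 21)*(-143) = (-3047/21 - 21)*(-143) = -3488/21*(-143) = 498784/21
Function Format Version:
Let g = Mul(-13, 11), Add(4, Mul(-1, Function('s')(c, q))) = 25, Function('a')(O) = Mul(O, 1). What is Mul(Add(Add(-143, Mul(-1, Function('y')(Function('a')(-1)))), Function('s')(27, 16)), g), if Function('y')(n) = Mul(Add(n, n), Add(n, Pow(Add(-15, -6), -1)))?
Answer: Rational(498784, 21) ≈ 23752.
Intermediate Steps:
Function('a')(O) = O
Function('s')(c, q) = -21 (Function('s')(c, q) = Add(4, Mul(-1, 25)) = Add(4, -25) = -21)
Function('y')(n) = Mul(2, n, Add(Rational(-1, 21), n)) (Function('y')(n) = Mul(Mul(2, n), Add(n, Pow(-21, -1))) = Mul(Mul(2, n), Add(n, Rational(-1, 21))) = Mul(Mul(2, n), Add(Rational(-1, 21), n)) = Mul(2, n, Add(Rational(-1, 21), n)))
g = -143
Mul(Add(Add(-143, Mul(-1, Function('y')(Function('a')(-1)))), Function('s')(27, 16)), g) = Mul(Add(Add(-143, Mul(-1, Mul(Rational(2, 21), -1, Add(-1, Mul(21, -1))))), -21), -143) = Mul(Add(Add(-143, Mul(-1, Mul(Rational(2, 21), -1, Add(-1, -21)))), -21), -143) = Mul(Add(Add(-143, Mul(-1, Mul(Rational(2, 21), -1, -22))), -21), -143) = Mul(Add(Add(-143, Mul(-1, Rational(44, 21))), -21), -143) = Mul(Add(Add(-143, Rational(-44, 21)), -21), -143) = Mul(Add(Rational(-3047, 21), -21), -143) = Mul(Rational(-3488, 21), -143) = Rational(498784, 21)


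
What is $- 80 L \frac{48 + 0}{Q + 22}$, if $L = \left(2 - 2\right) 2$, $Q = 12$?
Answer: $0$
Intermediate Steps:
$L = 0$ ($L = 0 \cdot 2 = 0$)
$- 80 L \frac{48 + 0}{Q + 22} = \left(-80\right) 0 \frac{48 + 0}{12 + 22} = 0 \cdot \frac{48}{34} = 0 \cdot 48 \cdot \frac{1}{34} = 0 \cdot \frac{24}{17} = 0$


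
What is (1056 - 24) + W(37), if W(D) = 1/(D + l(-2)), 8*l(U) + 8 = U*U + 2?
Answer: 151708/147 ≈ 1032.0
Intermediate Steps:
l(U) = -¾ + U²/8 (l(U) = -1 + (U*U + 2)/8 = -1 + (U² + 2)/8 = -1 + (2 + U²)/8 = -1 + (¼ + U²/8) = -¾ + U²/8)
W(D) = 1/(-¼ + D) (W(D) = 1/(D + (-¾ + (⅛)*(-2)²)) = 1/(D + (-¾ + (⅛)*4)) = 1/(D + (-¾ + ½)) = 1/(D - ¼) = 1/(-¼ + D))
(1056 - 24) + W(37) = (1056 - 24) + 4/(-1 + 4*37) = 1032 + 4/(-1 + 148) = 1032 + 4/147 = 151708/147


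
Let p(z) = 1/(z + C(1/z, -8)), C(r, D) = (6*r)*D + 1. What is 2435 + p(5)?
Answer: 43825/18 ≈ 2434.7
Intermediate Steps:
C(r, D) = 1 + 6*D*r (C(r, D) = 6*D*r + 1 = 1 + 6*D*r)
p(z) = 1/(1 + z - 48/z) (p(z) = 1/(z + (1 + 6*(-8)*(1/z))) = 1/(z + (1 + 6*(-8)/z)) = 1/(z + (1 - 48/z)) = 1/(1 + z - 48/z))
2435 + p(5) = 2435 + 5/(-48 + 5*(1 + 5)) = 2435 + 5/(-48 + 5*6) = 2435 + 5/(-48 + 30) = 2435 + 5/(-18) = 2435 + 5*(-1/18) = 2435 - 5/18 = 43825/18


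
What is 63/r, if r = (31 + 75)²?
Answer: 63/11236 ≈ 0.0056070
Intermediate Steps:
r = 11236 (r = 106² = 11236)
63/r = 63/11236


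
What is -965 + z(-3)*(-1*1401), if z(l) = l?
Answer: 3238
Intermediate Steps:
-965 + z(-3)*(-1*1401) = -965 - (-3)*1401 = -965 - 3*(-1401) = -965 + 4203 = 3238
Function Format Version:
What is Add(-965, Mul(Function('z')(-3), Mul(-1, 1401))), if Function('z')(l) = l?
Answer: 3238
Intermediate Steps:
Add(-965, Mul(Function('z')(-3), Mul(-1, 1401))) = Add(-965, Mul(-3, Mul(-1, 1401))) = Add(-965, Mul(-3, -1401)) = Add(-965, 4203) = 3238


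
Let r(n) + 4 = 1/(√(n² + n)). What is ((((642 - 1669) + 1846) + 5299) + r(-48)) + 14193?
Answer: 20307 + √141/564 ≈ 20307.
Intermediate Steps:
r(n) = -4 + (n + n²)^(-½) (r(n) = -4 + 1/(√(n² + n)) = -4 + 1/(√(n + n²)) = -4 + (n + n²)^(-½))
((((642 - 1669) + 1846) + 5299) + r(-48)) + 14193 = ((((642 - 1669) + 1846) + 5299) + (-4 + (-48 + (-48)²)^(-½))) + 14193 = (((-1027 + 1846) + 5299) + (-4 + (-48 + 2304)^(-½))) + 14193 = ((819 + 5299) + (-4 + 2256^(-½))) + 14193 = (6118 + (-4 + √141/564)) + 14193 = (6114 + √141/564) + 14193 = 20307 + √141/564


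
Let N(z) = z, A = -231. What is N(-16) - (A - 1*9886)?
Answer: 10101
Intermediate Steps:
N(-16) - (A - 1*9886) = -16 - (-231 - 1*9886) = -16 - (-231 - 9886) = -16 - 1*(-10117) = -16 + 10117 = 10101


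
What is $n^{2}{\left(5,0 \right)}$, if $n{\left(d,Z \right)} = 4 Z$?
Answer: $0$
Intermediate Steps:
$n^{2}{\left(5,0 \right)} = \left(4 \cdot 0\right)^{2} = 0^{2} = 0$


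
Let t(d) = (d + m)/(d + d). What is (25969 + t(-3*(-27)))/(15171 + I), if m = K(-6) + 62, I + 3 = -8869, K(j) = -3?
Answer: 2103559/510219 ≈ 4.1229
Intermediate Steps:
I = -8872 (I = -3 - 8869 = -8872)
m = 59 (m = -3 + 62 = 59)
t(d) = (59 + d)/(2*d) (t(d) = (d + 59)/(d + d) = (59 + d)/((2*d)) = (59 + d)*(1/(2*d)) = (59 + d)/(2*d))
(25969 + t(-3*(-27)))/(15171 + I) = (25969 + (59 - 3*(-27))/(2*((-3*(-27)))))/(15171 - 8872) = (25969 + (½)*(59 + 81)/81)/6299 = (25969 + (½)*(1/81)*140)*(1/6299) = (25969 + 70/81)*(1/6299) = (2103559/81)*(1/6299) = 2103559/510219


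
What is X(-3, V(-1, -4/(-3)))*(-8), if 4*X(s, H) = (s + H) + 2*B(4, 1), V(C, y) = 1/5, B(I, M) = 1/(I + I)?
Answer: 51/10 ≈ 5.1000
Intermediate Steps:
B(I, M) = 1/(2*I)
V(C, y) = ⅕
X(s, H) = 1/16 + H/4 + s/4 (X(s, H) = ((s + H) + 2*((½)/4))/4 = ((H + s) + 2*((½)*(¼)))/4 = ((H + s) + 2*(⅛))/4 = ((H + s) + ¼)/4 = (¼ + H + s)/4 = 1/16 + H/4 + s/4)
X(-3, V(-1, -4/(-3)))*(-8) = (1/16 + (¼)*(⅕) + (¼)*(-3))*(-8) = (1/16 + 1/20 - ¾)*(-8) = -51/80*(-8) = 51/10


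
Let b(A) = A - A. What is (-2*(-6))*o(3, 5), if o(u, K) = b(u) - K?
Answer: -60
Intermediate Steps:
b(A) = 0
o(u, K) = -K (o(u, K) = 0 - K = -K)
(-2*(-6))*o(3, 5) = (-2*(-6))*(-1*5) = 12*(-5) = -60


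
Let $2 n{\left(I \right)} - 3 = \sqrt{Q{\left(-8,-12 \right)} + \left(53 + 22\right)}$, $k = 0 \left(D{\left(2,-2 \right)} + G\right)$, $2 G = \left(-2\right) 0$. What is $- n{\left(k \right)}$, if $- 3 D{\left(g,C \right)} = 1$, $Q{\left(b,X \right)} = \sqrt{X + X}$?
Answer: $- \frac{3}{2} - \frac{\sqrt{75 + 2 i \sqrt{6}}}{2} \approx -5.8324 - 0.14135 i$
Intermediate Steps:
$Q{\left(b,X \right)} = \sqrt{2} \sqrt{X}$ ($Q{\left(b,X \right)} = \sqrt{2 X} = \sqrt{2} \sqrt{X}$)
$D{\left(g,C \right)} = - \frac{1}{3}$ ($D{\left(g,C \right)} = \left(- \frac{1}{3}\right) 1 = - \frac{1}{3}$)
$G = 0$ ($G = \frac{\left(-2\right) 0}{2} = \frac{1}{2} \cdot 0 = 0$)
$k = 0$ ($k = 0 \left(- \frac{1}{3} + 0\right) = 0 \left(- \frac{1}{3}\right) = 0$)
$n{\left(I \right)} = \frac{3}{2} + \frac{\sqrt{75 + 2 i \sqrt{6}}}{2}$ ($n{\left(I \right)} = \frac{3}{2} + \frac{\sqrt{\sqrt{2} \sqrt{-12} + \left(53 + 22\right)}}{2} = \frac{3}{2} + \frac{\sqrt{\sqrt{2} \cdot 2 i \sqrt{3} + 75}}{2} = \frac{3}{2} + \frac{\sqrt{2 i \sqrt{6} + 75}}{2} = \frac{3}{2} + \frac{\sqrt{75 + 2 i \sqrt{6}}}{2}$)
$- n{\left(k \right)} = - (\frac{3}{2} + \frac{\sqrt{75 + 2 i \sqrt{6}}}{2}) = - \frac{3}{2} - \frac{\sqrt{75 + 2 i \sqrt{6}}}{2}$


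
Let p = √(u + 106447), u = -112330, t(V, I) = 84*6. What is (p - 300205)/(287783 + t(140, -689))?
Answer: -300205/288287 + I*√5883/288287 ≈ -1.0413 + 0.00026606*I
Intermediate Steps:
t(V, I) = 504
p = I*√5883 (p = √(-112330 + 106447) = √(-5883) = I*√5883 ≈ 76.701*I)
(p - 300205)/(287783 + t(140, -689)) = (I*√5883 - 300205)/(287783 + 504) = (-300205 + I*√5883)/288287 = (-300205 + I*√5883)*(1/288287) = -300205/288287 + I*√5883/288287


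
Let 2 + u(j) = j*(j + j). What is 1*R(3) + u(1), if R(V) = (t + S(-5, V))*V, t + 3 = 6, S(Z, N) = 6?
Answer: 27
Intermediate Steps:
t = 3 (t = -3 + 6 = 3)
R(V) = 9*V (R(V) = (3 + 6)*V = 9*V)
u(j) = -2 + 2*j² (u(j) = -2 + j*(j + j) = -2 + j*(2*j) = -2 + 2*j²)
1*R(3) + u(1) = 1*(9*3) + (-2 + 2*1²) = 1*27 + (-2 + 2*1) = 27 + (-2 + 2) = 27 + 0 = 27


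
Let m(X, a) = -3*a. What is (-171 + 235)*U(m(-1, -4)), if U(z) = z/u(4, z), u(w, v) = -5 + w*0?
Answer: -768/5 ≈ -153.60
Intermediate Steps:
u(w, v) = -5 (u(w, v) = -5 + 0 = -5)
U(z) = -z/5 (U(z) = z/(-5) = z*(-1/5) = -z/5)
(-171 + 235)*U(m(-1, -4)) = (-171 + 235)*(-(-3)*(-4)/5) = 64*(-1/5*12) = 64*(-12/5) = -768/5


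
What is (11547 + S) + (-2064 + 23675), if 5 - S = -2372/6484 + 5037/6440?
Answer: 15051833481/453880 ≈ 33163.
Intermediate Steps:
S = 2080441/453880 (S = 5 - (-2372/6484 + 5037/6440) = 5 - (-2372*1/6484 + 5037*(1/6440)) = 5 - (-593/1621 + 219/280) = 5 - 1*188959/453880 = 5 - 188959/453880 = 2080441/453880 ≈ 4.5837)
(11547 + S) + (-2064 + 23675) = (11547 + 2080441/453880) + (-2064 + 23675) = 5243032801/453880 + 21611 = 15051833481/453880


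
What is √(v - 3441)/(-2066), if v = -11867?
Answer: -I*√3827/1033 ≈ -0.059887*I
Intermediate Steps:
√(v - 3441)/(-2066) = √(-11867 - 3441)/(-2066) = √(-15308)*(-1/2066) = (2*I*√3827)*(-1/2066) = -I*√3827/1033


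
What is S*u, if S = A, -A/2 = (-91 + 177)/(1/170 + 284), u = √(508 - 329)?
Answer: -29240*√179/48281 ≈ -8.1027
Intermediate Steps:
u = √179 ≈ 13.379
A = -29240/48281 (A = -2*(-91 + 177)/(1/170 + 284) = -172/(1/170 + 284) = -172/48281/170 = -172*170/48281 = -2*14620/48281 = -29240/48281 ≈ -0.60562)
S = -29240/48281 ≈ -0.60562
S*u = -29240*√179/48281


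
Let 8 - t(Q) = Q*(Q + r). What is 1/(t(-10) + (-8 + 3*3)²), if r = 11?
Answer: 1/19 ≈ 0.052632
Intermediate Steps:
t(Q) = 8 - Q*(11 + Q) (t(Q) = 8 - Q*(Q + 11) = 8 - Q*(11 + Q))
1/(t(-10) + (-8 + 3*3)²) = 1/((8 - 1*(-10)² - 11*(-10)) + (-8 + 3*3)²) = 1/((8 - 1*100 + 110) + (-8 + 9)²) = 1/((8 - 100 + 110) + 1²) = 1/(18 + 1) = 1/19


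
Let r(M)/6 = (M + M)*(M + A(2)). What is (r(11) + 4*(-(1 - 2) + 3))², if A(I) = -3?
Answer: 1149184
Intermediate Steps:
r(M) = 12*M*(-3 + M) (r(M) = 6*((M + M)*(M - 3)) = 6*((2*M)*(-3 + M)) = 6*(2*M*(-3 + M)) = 12*M*(-3 + M))
(r(11) + 4*(-(1 - 2) + 3))² = (12*11*(-3 + 11) + 4*(-(1 - 2) + 3))² = (12*11*8 + 4*(-1*(-1) + 3))² = (1056 + 4*(1 + 3))² = (1056 + 4*4)² = (1056 + 16)² = 1072² = 1149184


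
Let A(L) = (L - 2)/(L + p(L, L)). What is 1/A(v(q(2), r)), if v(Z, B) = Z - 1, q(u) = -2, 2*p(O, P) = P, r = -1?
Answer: 9/10 ≈ 0.90000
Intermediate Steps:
p(O, P) = P/2
v(Z, B) = -1 + Z
A(L) = 2*(-2 + L)/(3*L) (A(L) = (L - 2)/(L + L/2) = (-2 + L)/((3*L/2)) = (-2 + L)*(2/(3*L)) = 2*(-2 + L)/(3*L))
1/A(v(q(2), r)) = 1/(2*(-2 + (-1 - 2))/(3*(-1 - 2))) = 1/((⅔)*(-2 - 3)/(-3)) = 1/((⅔)*(-⅓)*(-5)) = 1/(10/9) = 9/10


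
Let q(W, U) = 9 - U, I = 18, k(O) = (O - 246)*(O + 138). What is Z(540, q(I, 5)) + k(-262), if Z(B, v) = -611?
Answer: 62381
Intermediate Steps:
k(O) = (-246 + O)*(138 + O)
Z(540, q(I, 5)) + k(-262) = -611 + (-33948 + (-262)² - 108*(-262)) = -611 + (-33948 + 68644 + 28296) = -611 + 62992 = 62381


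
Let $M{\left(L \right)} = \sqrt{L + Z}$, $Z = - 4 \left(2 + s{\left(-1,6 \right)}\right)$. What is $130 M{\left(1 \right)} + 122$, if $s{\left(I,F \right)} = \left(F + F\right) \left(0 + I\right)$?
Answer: $122 + 130 \sqrt{41} \approx 954.41$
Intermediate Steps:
$s{\left(I,F \right)} = 2 F I$
$Z = 40$ ($Z = - 4 \left(2 + 2 \cdot 6 \left(-1\right)\right) = - 4 \left(2 - 12\right) = - 4 \left(-10\right) = \left(-1\right) \left(-40\right) = 40$)
$M{\left(L \right)} = \sqrt{40 + L}$ ($M{\left(L \right)} = \sqrt{L + 40} = \sqrt{40 + L}$)
$130 M{\left(1 \right)} + 122 = 130 \sqrt{40 + 1} + 122 = 130 \sqrt{41} + 122 = 122 + 130 \sqrt{41}$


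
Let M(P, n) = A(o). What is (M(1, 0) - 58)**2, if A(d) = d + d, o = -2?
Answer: 3844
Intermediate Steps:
A(d) = 2*d
M(P, n) = -4 (M(P, n) = 2*(-2) = -4)
(M(1, 0) - 58)**2 = (-4 - 58)**2 = (-62)**2 = 3844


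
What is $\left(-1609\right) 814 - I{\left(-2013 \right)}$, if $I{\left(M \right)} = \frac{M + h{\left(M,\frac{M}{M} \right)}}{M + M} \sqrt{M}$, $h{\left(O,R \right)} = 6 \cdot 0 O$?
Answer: $-1309726 - \frac{i \sqrt{2013}}{2} \approx -1.3097 \cdot 10^{6} - 22.433 i$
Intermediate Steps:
$h{\left(O,R \right)} = 0$ ($h{\left(O,R \right)} = 0 O = 0$)
$I{\left(M \right)} = \frac{\sqrt{M}}{2}$ ($I{\left(M \right)} = \frac{M + 0}{M + M} \sqrt{M} = \frac{M}{2 M} \sqrt{M} = M \frac{1}{2 M} \sqrt{M} = \frac{\sqrt{M}}{2}$)
$\left(-1609\right) 814 - I{\left(-2013 \right)} = \left(-1609\right) 814 - \frac{\sqrt{-2013}}{2} = -1309726 - \frac{i \sqrt{2013}}{2}$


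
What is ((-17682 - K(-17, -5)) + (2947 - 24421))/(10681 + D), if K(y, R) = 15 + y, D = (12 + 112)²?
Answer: -39154/26057 ≈ -1.5026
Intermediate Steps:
D = 15376 (D = 124² = 15376)
((-17682 - K(-17, -5)) + (2947 - 24421))/(10681 + D) = ((-17682 - (15 - 17)) + (2947 - 24421))/(10681 + 15376) = ((-17682 - 1*(-2)) - 21474)/26057 = ((-17682 + 2) - 21474)*(1/26057) = (-17680 - 21474)*(1/26057) = -39154*1/26057 = -39154/26057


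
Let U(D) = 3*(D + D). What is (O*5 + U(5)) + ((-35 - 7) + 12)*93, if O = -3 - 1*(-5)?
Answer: -2750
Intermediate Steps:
U(D) = 6*D (U(D) = 3*(2*D) = 6*D)
O = 2 (O = -3 + 5 = 2)
(O*5 + U(5)) + ((-35 - 7) + 12)*93 = (2*5 + 6*5) + ((-35 - 7) + 12)*93 = (10 + 30) + (-42 + 12)*93 = 40 - 30*93 = 40 - 2790 = -2750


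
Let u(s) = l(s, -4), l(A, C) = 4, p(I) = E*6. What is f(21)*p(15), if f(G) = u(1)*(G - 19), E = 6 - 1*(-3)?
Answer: 432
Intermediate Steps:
E = 9 (E = 6 + 3 = 9)
p(I) = 54 (p(I) = 9*6 = 54)
u(s) = 4
f(G) = -76 + 4*G (f(G) = 4*(G - 19) = 4*(-19 + G) = -76 + 4*G)
f(21)*p(15) = (-76 + 4*21)*54 = (-76 + 84)*54 = 8*54 = 432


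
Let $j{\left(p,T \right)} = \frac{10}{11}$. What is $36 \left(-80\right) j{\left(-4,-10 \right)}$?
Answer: $- \frac{28800}{11} \approx -2618.2$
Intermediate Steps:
$j{\left(p,T \right)} = \frac{10}{11}$ ($j{\left(p,T \right)} = 10 \cdot \frac{1}{11} = \frac{10}{11}$)
$36 \left(-80\right) j{\left(-4,-10 \right)} = 36 \left(-80\right) \frac{10}{11} = \left(-2880\right) \frac{10}{11} = - \frac{28800}{11}$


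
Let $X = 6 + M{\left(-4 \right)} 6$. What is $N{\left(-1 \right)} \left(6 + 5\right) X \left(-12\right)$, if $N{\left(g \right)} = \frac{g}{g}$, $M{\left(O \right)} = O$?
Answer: $2376$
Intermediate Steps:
$N{\left(g \right)} = 1$
$X = -18$ ($X = 6 - 24 = -18$)
$N{\left(-1 \right)} \left(6 + 5\right) X \left(-12\right) = 1 \left(6 + 5\right) \left(-18\right) \left(-12\right) = 1 \cdot 11 \left(-18\right) \left(-12\right) = 11 \left(-18\right) \left(-12\right) = \left(-198\right) \left(-12\right) = 2376$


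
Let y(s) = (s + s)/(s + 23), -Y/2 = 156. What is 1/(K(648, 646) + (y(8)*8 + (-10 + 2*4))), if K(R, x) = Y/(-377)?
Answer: 899/2658 ≈ 0.33822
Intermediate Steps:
Y = -312 (Y = -2*156 = -312)
y(s) = 2*s/(23 + s) (y(s) = (2*s)/(23 + s) = 2*s/(23 + s))
K(R, x) = 24/29 (K(R, x) = -312/(-377) = -312*(-1/377) = 24/29)
1/(K(648, 646) + (y(8)*8 + (-10 + 2*4))) = 1/(24/29 + ((2*8/(23 + 8))*8 + (-10 + 2*4))) = 1/(24/29 + ((2*8/31)*8 + (-10 + 8))) = 1/(24/29 + ((2*8*(1/31))*8 - 2)) = 1/(24/29 + ((16/31)*8 - 2)) = 1/(24/29 + (128/31 - 2)) = 1/(24/29 + 66/31) = 1/(2658/899) = 899/2658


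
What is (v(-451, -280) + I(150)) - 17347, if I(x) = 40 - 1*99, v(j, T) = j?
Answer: -17857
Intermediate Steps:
I(x) = -59 (I(x) = 40 - 99 = -59)
(v(-451, -280) + I(150)) - 17347 = (-451 - 59) - 17347 = -510 - 17347 = -17857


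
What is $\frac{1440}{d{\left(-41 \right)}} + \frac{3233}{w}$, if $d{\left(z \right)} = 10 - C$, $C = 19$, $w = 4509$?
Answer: $- \frac{718207}{4509} \approx -159.28$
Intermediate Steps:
$d{\left(z \right)} = -9$ ($d{\left(z \right)} = 10 - 19 = -9$)
$\frac{1440}{d{\left(-41 \right)}} + \frac{3233}{w} = \frac{1440}{-9} + \frac{3233}{4509} = 1440 \left(- \frac{1}{9}\right) + 3233 \cdot \frac{1}{4509} = -160 + \frac{3233}{4509} = - \frac{718207}{4509}$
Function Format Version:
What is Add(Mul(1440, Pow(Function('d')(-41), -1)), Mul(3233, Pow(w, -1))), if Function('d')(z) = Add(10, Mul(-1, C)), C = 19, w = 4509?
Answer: Rational(-718207, 4509) ≈ -159.28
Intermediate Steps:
Function('d')(z) = -9 (Function('d')(z) = Add(10, Mul(-1, 19)) = Add(10, -19) = -9)
Add(Mul(1440, Pow(Function('d')(-41), -1)), Mul(3233, Pow(w, -1))) = Add(Mul(1440, Pow(-9, -1)), Mul(3233, Pow(4509, -1))) = Add(Mul(1440, Rational(-1, 9)), Mul(3233, Rational(1, 4509))) = Add(-160, Rational(3233, 4509)) = Rational(-718207, 4509)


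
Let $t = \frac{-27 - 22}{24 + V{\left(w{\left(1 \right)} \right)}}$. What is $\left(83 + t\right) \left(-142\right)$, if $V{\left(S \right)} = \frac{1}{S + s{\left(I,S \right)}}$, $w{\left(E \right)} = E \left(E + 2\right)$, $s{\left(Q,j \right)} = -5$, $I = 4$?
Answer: $- \frac{540026}{47} \approx -11490.0$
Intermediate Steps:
$w{\left(E \right)} = E \left(2 + E\right)$
$V{\left(S \right)} = \frac{1}{-5 + S}$ ($V{\left(S \right)} = \frac{1}{S - 5} = \frac{1}{-5 + S}$)
$t = - \frac{98}{47}$ ($t = \frac{-27 - 22}{24 + \frac{1}{-5 + 1 \left(2 + 1\right)}} = - \frac{49}{24 + \frac{1}{-5 + 1 \cdot 3}} = - \frac{49}{24 + \frac{1}{-5 + 3}} = - \frac{49}{24 + \frac{1}{-2}} = - \frac{49}{24 - \frac{1}{2}} = - \frac{49}{\frac{47}{2}} = \left(-49\right) \frac{2}{47} = - \frac{98}{47} \approx -2.0851$)
$\left(83 + t\right) \left(-142\right) = \left(83 - \frac{98}{47}\right) \left(-142\right) = \frac{3803}{47} \left(-142\right) = - \frac{540026}{47}$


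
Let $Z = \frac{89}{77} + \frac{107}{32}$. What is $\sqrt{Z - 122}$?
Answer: $\frac{3 i \sqrt{4954026}}{616} \approx 10.84 i$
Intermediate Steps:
$Z = \frac{11087}{2464}$ ($Z = 89 \cdot \frac{1}{77} + 107 \cdot \frac{1}{32} = \frac{89}{77} + \frac{107}{32} = \frac{11087}{2464} \approx 4.4996$)
$\sqrt{Z - 122} = \sqrt{\frac{11087}{2464} - 122} = \sqrt{- \frac{289521}{2464}} = \frac{3 i \sqrt{4954026}}{616}$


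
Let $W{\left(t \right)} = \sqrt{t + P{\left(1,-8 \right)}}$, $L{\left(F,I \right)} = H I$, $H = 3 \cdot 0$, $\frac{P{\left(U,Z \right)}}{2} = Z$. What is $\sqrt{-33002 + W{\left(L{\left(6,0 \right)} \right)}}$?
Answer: $\sqrt{-33002 + 4 i} \approx 0.011 + 181.66 i$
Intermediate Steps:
$P{\left(U,Z \right)} = 2 Z$
$H = 0$
$L{\left(F,I \right)} = 0$ ($L{\left(F,I \right)} = 0 I = 0$)
$W{\left(t \right)} = \sqrt{-16 + t}$ ($W{\left(t \right)} = \sqrt{t + 2 \left(-8\right)} = \sqrt{t - 16} = \sqrt{-16 + t}$)
$\sqrt{-33002 + W{\left(L{\left(6,0 \right)} \right)}} = \sqrt{-33002 + \sqrt{-16 + 0}} = \sqrt{-33002 + \sqrt{-16}} = \sqrt{-33002 + 4 i}$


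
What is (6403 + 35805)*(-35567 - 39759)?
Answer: -3179359808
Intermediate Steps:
(6403 + 35805)*(-35567 - 39759) = 42208*(-75326) = -3179359808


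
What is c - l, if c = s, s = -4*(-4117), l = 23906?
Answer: -7438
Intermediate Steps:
s = 16468
c = 16468
c - l = 16468 - 1*23906 = 16468 - 23906 = -7438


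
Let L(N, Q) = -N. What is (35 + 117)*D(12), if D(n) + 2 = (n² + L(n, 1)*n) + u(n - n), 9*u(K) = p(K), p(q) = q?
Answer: -304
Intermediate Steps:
u(K) = K/9
D(n) = -2 (D(n) = -2 + ((n² + (-n)*n) + (n - n)/9) = -2 + ((n² - n²) + (⅑)*0) = -2 + (0 + 0) = -2 + 0 = -2)
(35 + 117)*D(12) = (35 + 117)*(-2) = 152*(-2) = -304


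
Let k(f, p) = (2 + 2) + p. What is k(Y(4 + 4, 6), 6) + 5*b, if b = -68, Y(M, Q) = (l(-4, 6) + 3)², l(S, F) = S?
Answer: -330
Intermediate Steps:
Y(M, Q) = 1 (Y(M, Q) = (-4 + 3)² = (-1)² = 1)
k(f, p) = 4 + p
k(Y(4 + 4, 6), 6) + 5*b = (4 + 6) + 5*(-68) = 10 - 340 = -330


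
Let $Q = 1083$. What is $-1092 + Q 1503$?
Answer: $1626657$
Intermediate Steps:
$-1092 + Q 1503 = -1092 + 1083 \cdot 1503 = -1092 + 1627749 = 1626657$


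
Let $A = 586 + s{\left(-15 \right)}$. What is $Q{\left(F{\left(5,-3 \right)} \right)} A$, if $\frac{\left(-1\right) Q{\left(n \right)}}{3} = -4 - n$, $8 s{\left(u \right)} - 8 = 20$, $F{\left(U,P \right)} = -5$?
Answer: $- \frac{3537}{2} \approx -1768.5$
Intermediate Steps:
$s{\left(u \right)} = \frac{7}{2}$ ($s{\left(u \right)} = 1 + \frac{1}{8} \cdot 20 = 1 + \frac{5}{2} = \frac{7}{2}$)
$Q{\left(n \right)} = 12 + 3 n$ ($Q{\left(n \right)} = - 3 \left(-4 - n\right) = 12 + 3 n$)
$A = \frac{1179}{2}$ ($A = 586 + \frac{7}{2} = \frac{1179}{2} \approx 589.5$)
$Q{\left(F{\left(5,-3 \right)} \right)} A = \left(12 + 3 \left(-5\right)\right) \frac{1179}{2} = \left(12 - 15\right) \frac{1179}{2} = \left(-3\right) \frac{1179}{2} = - \frac{3537}{2}$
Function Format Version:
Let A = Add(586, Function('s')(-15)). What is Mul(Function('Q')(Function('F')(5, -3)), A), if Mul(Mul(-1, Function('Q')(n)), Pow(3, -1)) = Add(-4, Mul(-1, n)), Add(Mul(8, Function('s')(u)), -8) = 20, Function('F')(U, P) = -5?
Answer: Rational(-3537, 2) ≈ -1768.5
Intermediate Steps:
Function('s')(u) = Rational(7, 2) (Function('s')(u) = Add(1, Mul(Rational(1, 8), 20)) = Add(1, Rational(5, 2)) = Rational(7, 2))
Function('Q')(n) = Add(12, Mul(3, n)) (Function('Q')(n) = Mul(-3, Add(-4, Mul(-1, n))) = Add(12, Mul(3, n)))
A = Rational(1179, 2) (A = Add(586, Rational(7, 2)) = Rational(1179, 2) ≈ 589.50)
Mul(Function('Q')(Function('F')(5, -3)), A) = Mul(Add(12, Mul(3, -5)), Rational(1179, 2)) = Mul(Add(12, -15), Rational(1179, 2)) = Mul(-3, Rational(1179, 2)) = Rational(-3537, 2)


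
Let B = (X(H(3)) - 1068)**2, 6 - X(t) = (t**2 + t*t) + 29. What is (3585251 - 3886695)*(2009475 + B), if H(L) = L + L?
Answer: -1013467991536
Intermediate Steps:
H(L) = 2*L
X(t) = -23 - 2*t**2 (X(t) = 6 - ((t**2 + t*t) + 29) = 6 - ((t**2 + t**2) + 29) = 6 - (2*t**2 + 29) = 6 - (29 + 2*t**2) = 6 + (-29 - 2*t**2) = -23 - 2*t**2)
B = 1352569 (B = ((-23 - 2*(2*3)**2) - 1068)**2 = ((-23 - 2*6**2) - 1068)**2 = ((-23 - 2*36) - 1068)**2 = ((-23 - 72) - 1068)**2 = (-95 - 1068)**2 = (-1163)**2 = 1352569)
(3585251 - 3886695)*(2009475 + B) = (3585251 - 3886695)*(2009475 + 1352569) = -301444*3362044 = -1013467991536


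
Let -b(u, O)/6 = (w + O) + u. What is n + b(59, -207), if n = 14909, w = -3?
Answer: 15815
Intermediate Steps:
b(u, O) = 18 - 6*O - 6*u (b(u, O) = -6*((-3 + O) + u) = -6*(-3 + O + u) = 18 - 6*O - 6*u)
n + b(59, -207) = 14909 + (18 - 6*(-207) - 6*59) = 14909 + (18 + 1242 - 354) = 14909 + 906 = 15815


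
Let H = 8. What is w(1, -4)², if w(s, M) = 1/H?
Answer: 1/64 ≈ 0.015625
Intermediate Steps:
w(s, M) = ⅛ (w(s, M) = 1/8 = ⅛)
w(1, -4)² = (⅛)² = 1/64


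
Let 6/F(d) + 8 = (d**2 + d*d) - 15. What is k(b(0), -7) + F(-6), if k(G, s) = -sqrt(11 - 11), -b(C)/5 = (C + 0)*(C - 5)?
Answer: 6/49 ≈ 0.12245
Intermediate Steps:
b(C) = -5*C*(-5 + C) (b(C) = -5*(C + 0)*(C - 5) = -5*C*(-5 + C))
k(G, s) = 0 (k(G, s) = -sqrt(0) = -1*0 = 0)
F(d) = 6/(-23 + 2*d**2) (F(d) = 6/(-8 + ((d**2 + d*d) - 15)) = 6/(-8 + ((d**2 + d**2) - 15)) = 6/(-8 + (2*d**2 - 15)) = 6/(-8 + (-15 + 2*d**2)) = 6/(-23 + 2*d**2))
k(b(0), -7) + F(-6) = 0 + 6/(-23 + 2*(-6)**2) = 0 + 6/(-23 + 2*36) = 0 + 6/(-23 + 72) = 0 + 6/49 = 6/49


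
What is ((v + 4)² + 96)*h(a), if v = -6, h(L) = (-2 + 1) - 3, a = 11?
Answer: -400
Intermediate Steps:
h(L) = -4 (h(L) = -1 - 3 = -4)
((v + 4)² + 96)*h(a) = ((-6 + 4)² + 96)*(-4) = ((-2)² + 96)*(-4) = (4 + 96)*(-4) = 100*(-4) = -400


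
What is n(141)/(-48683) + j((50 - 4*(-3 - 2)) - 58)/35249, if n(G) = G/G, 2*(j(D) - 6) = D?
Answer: 548947/1716027067 ≈ 0.00031989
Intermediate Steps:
j(D) = 6 + D/2
n(G) = 1
n(141)/(-48683) + j((50 - 4*(-3 - 2)) - 58)/35249 = 1/(-48683) + (6 + ((50 - 4*(-3 - 2)) - 58)/2)/35249 = 1*(-1/48683) + (6 + ((50 - 4*(-5)) - 58)/2)*(1/35249) = -1/48683 + (6 + ((50 + 20) - 58)/2)*(1/35249) = -1/48683 + (6 + (70 - 58)/2)*(1/35249) = -1/48683 + (6 + (1/2)*12)*(1/35249) = -1/48683 + (6 + 6)*(1/35249) = -1/48683 + 12*(1/35249) = -1/48683 + 12/35249 = 548947/1716027067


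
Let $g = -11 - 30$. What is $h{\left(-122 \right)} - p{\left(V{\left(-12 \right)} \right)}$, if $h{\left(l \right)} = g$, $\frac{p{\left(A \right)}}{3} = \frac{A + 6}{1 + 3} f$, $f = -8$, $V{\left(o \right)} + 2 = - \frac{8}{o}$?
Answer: $-13$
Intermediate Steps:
$V{\left(o \right)} = -2 - \frac{8}{o}$
$p{\left(A \right)} = -36 - 6 A$ ($p{\left(A \right)} = 3 \frac{A + 6}{1 + 3} \left(-8\right) = 3 \frac{6 + A}{4} \left(-8\right) = 3 \left(6 + A\right) \frac{1}{4} \left(-8\right) = 3 \left(\frac{3}{2} + \frac{A}{4}\right) \left(-8\right) = 3 \left(-12 - 2 A\right) = -36 - 6 A$)
$g = -41$ ($g = -11 - 30 = -41$)
$h{\left(l \right)} = -41$
$h{\left(-122 \right)} - p{\left(V{\left(-12 \right)} \right)} = -41 - \left(-36 - 6 \left(-2 - \frac{8}{-12}\right)\right) = -41 - \left(-36 - 6 \left(-2 - - \frac{2}{3}\right)\right) = -41 - \left(-36 - 6 \left(-2 + \frac{2}{3}\right)\right) = -41 - \left(-36 - -8\right) = -41 - \left(-36 + 8\right) = -41 - -28 = -41 + 28 = -13$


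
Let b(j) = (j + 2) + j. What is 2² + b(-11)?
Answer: -16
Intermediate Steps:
b(j) = 2 + 2*j (b(j) = (2 + j) + j = 2 + 2*j)
2² + b(-11) = 2² + (2 + 2*(-11)) = 4 + (2 - 22) = 4 - 20 = -16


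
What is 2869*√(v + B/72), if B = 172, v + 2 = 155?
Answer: 2869*√5594/6 ≈ 35764.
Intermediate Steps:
v = 153 (v = -2 + 155 = 153)
2869*√(v + B/72) = 2869*√(153 + 172/72) = 2869*√(153 + 172*(1/72)) = 2869*√(153 + 43/18) = 2869*√(2797/18) = 2869*(√5594/6) = 2869*√5594/6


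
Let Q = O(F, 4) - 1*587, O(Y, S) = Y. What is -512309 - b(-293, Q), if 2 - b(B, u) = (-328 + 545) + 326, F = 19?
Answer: -511768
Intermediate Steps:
Q = -568 (Q = 19 - 1*587 = 19 - 587 = -568)
b(B, u) = -541 (b(B, u) = 2 - ((-328 + 545) + 326) = 2 - (217 + 326) = 2 - 1*543 = 2 - 543 = -541)
-512309 - b(-293, Q) = -512309 - 1*(-541) = -512309 + 541 = -511768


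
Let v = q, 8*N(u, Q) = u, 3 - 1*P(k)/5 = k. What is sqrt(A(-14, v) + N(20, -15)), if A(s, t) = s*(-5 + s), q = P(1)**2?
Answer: sqrt(1074)/2 ≈ 16.386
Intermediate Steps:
P(k) = 15 - 5*k
N(u, Q) = u/8
q = 100 (q = (15 - 5*1)**2 = (15 - 5)**2 = 10**2 = 100)
v = 100
sqrt(A(-14, v) + N(20, -15)) = sqrt(-14*(-5 - 14) + (1/8)*20) = sqrt(-14*(-19) + 5/2) = sqrt(266 + 5/2) = sqrt(537/2) = sqrt(1074)/2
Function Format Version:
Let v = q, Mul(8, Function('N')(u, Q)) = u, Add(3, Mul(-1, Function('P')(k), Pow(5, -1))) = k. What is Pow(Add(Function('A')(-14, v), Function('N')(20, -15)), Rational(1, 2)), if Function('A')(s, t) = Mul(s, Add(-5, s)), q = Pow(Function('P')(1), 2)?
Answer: Mul(Rational(1, 2), Pow(1074, Rational(1, 2))) ≈ 16.386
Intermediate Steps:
Function('P')(k) = Add(15, Mul(-5, k))
Function('N')(u, Q) = Mul(Rational(1, 8), u)
q = 100 (q = Pow(Add(15, Mul(-5, 1)), 2) = Pow(Add(15, -5), 2) = Pow(10, 2) = 100)
v = 100
Pow(Add(Function('A')(-14, v), Function('N')(20, -15)), Rational(1, 2)) = Pow(Add(Mul(-14, Add(-5, -14)), Mul(Rational(1, 8), 20)), Rational(1, 2)) = Pow(Add(Mul(-14, -19), Rational(5, 2)), Rational(1, 2)) = Pow(Add(266, Rational(5, 2)), Rational(1, 2)) = Pow(Rational(537, 2), Rational(1, 2)) = Mul(Rational(1, 2), Pow(1074, Rational(1, 2)))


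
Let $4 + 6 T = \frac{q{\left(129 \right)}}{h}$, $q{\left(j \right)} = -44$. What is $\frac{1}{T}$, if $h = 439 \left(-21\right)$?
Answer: $- \frac{27657}{18416} \approx -1.5018$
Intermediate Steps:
$h = -9219$
$T = - \frac{18416}{27657}$ ($T = - \frac{2}{3} + \frac{\left(-44\right) \frac{1}{-9219}}{6} = - \frac{2}{3} + \frac{\left(-44\right) \left(- \frac{1}{9219}\right)}{6} = - \frac{2}{3} + \frac{1}{6} \cdot \frac{44}{9219} = - \frac{2}{3} + \frac{22}{27657} = - \frac{18416}{27657} \approx -0.66587$)
$\frac{1}{T} = \frac{1}{- \frac{18416}{27657}} = - \frac{27657}{18416}$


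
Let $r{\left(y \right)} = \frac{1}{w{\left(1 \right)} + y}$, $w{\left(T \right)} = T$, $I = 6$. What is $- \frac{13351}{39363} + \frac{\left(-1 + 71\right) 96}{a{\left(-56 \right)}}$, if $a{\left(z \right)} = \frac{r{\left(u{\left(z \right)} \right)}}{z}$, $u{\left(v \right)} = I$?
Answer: $- \frac{103691602471}{39363} \approx -2.6342 \cdot 10^{6}$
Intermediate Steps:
$u{\left(v \right)} = 6$
$r{\left(y \right)} = \frac{1}{1 + y}$
$a{\left(z \right)} = \frac{1}{7 z}$ ($a{\left(z \right)} = \frac{1}{\left(1 + 6\right) z} = \frac{1}{7 z}$)
$- \frac{13351}{39363} + \frac{\left(-1 + 71\right) 96}{a{\left(-56 \right)}} = - \frac{13351}{39363} + \frac{\left(-1 + 71\right) 96}{\frac{1}{7} \frac{1}{-56}} = \left(-13351\right) \frac{1}{39363} + \frac{70 \cdot 96}{\frac{1}{7} \left(- \frac{1}{56}\right)} = - \frac{13351}{39363} + \frac{6720}{- \frac{1}{392}} = - \frac{13351}{39363} + 6720 \left(-392\right) = - \frac{13351}{39363} - 2634240 = - \frac{103691602471}{39363}$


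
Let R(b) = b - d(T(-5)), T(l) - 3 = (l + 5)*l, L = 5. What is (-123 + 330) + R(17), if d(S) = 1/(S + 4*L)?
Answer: 5151/23 ≈ 223.96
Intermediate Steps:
T(l) = 3 + l*(5 + l) (T(l) = 3 + (l + 5)*l = 3 + (5 + l)*l = 3 + l*(5 + l))
d(S) = 1/(20 + S) (d(S) = 1/(S + 4*5) = 1/(S + 20) = 1/(20 + S))
R(b) = -1/23 + b (R(b) = b - 1/(20 + (3 + (-5)**2 + 5*(-5))) = b - 1/(20 + (3 + 25 - 25)) = b - 1/(20 + 3) = b - 1/23 = -1/23 + b)
(-123 + 330) + R(17) = (-123 + 330) + (-1/23 + 17) = 207 + 390/23 = 5151/23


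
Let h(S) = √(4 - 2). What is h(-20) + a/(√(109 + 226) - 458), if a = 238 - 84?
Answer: -6412/19039 + √2 - 14*√335/19039 ≈ 1.0640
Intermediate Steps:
h(S) = √2
a = 154
h(-20) + a/(√(109 + 226) - 458) = √2 + 154/(√(109 + 226) - 458) = √2 + 154/(√335 - 458) = √2 + 154/(-458 + √335)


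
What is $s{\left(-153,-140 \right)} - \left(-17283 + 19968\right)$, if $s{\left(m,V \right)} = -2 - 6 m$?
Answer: $-1769$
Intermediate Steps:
$s{\left(-153,-140 \right)} - \left(-17283 + 19968\right) = \left(-2 - -918\right) - \left(-17283 + 19968\right) = \left(-2 + 918\right) - 2685 = 916 - 2685 = -1769$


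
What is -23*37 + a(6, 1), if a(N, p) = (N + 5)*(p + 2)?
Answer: -818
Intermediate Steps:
a(N, p) = (2 + p)*(5 + N) (a(N, p) = (5 + N)*(2 + p) = (2 + p)*(5 + N))
-23*37 + a(6, 1) = -23*37 + (10 + 2*6 + 5*1 + 6*1) = -851 + (10 + 12 + 5 + 6) = -851 + 33 = -818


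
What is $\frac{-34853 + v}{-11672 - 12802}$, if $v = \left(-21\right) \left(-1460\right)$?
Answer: $\frac{4193}{24474} \approx 0.17132$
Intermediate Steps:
$v = 30660$
$\frac{-34853 + v}{-11672 - 12802} = \frac{-34853 + 30660}{-11672 - 12802} = - \frac{4193}{-24474} = \left(-4193\right) \left(- \frac{1}{24474}\right) = \frac{4193}{24474}$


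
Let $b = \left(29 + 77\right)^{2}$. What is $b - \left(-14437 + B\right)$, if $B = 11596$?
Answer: $14077$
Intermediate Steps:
$b = 11236$ ($b = 106^{2} = 11236$)
$b - \left(-14437 + B\right) = 11236 + \left(14437 - 11596\right) = 11236 + 2841 = 14077$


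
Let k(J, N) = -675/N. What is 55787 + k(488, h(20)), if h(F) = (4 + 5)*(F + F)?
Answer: 446281/8 ≈ 55785.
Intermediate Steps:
h(F) = 18*F (h(F) = 9*(2*F) = 18*F)
55787 + k(488, h(20)) = 55787 - 675/(18*20) = 55787 - 675/360 = 55787 - 675*1/360 = 55787 - 15/8 = 446281/8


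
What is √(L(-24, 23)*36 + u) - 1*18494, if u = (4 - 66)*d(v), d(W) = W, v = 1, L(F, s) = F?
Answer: -18494 + I*√926 ≈ -18494.0 + 30.43*I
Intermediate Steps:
u = -62 (u = (4 - 66)*1 = -62*1 = -62)
√(L(-24, 23)*36 + u) - 1*18494 = √(-24*36 - 62) - 1*18494 = √(-864 - 62) - 18494 = √(-926) - 18494 = I*√926 - 18494 = -18494 + I*√926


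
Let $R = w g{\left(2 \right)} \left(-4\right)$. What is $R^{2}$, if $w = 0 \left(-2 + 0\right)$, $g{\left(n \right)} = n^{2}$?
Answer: $0$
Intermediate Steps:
$w = 0$ ($w = 0 \left(-2\right) = 0$)
$R = 0$ ($R = 0 \cdot 2^{2} \left(-4\right) = 0 \cdot 4 \left(-4\right) = 0 \left(-4\right) = 0$)
$R^{2} = 0^{2} = 0$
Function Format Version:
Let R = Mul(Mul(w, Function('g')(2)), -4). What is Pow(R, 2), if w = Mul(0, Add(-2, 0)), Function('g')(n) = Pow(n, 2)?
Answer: 0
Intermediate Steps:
w = 0 (w = Mul(0, -2) = 0)
R = 0 (R = Mul(Mul(0, Pow(2, 2)), -4) = Mul(Mul(0, 4), -4) = Mul(0, -4) = 0)
Pow(R, 2) = Pow(0, 2) = 0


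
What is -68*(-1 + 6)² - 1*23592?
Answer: -25292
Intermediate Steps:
-68*(-1 + 6)² - 1*23592 = -68*5² - 23592 = -68*25 - 23592 = -1700 - 23592 = -25292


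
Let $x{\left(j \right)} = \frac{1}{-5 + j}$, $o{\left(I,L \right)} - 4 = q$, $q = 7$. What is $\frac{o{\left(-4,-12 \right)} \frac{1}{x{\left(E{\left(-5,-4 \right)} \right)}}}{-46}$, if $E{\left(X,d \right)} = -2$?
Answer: $\frac{77}{46} \approx 1.6739$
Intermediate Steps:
$o{\left(I,L \right)} = 11$ ($o{\left(I,L \right)} = 4 + 7 = 11$)
$\frac{o{\left(-4,-12 \right)} \frac{1}{x{\left(E{\left(-5,-4 \right)} \right)}}}{-46} = \frac{11 \frac{1}{\frac{1}{-5 - 2}}}{-46} = \frac{11}{\frac{1}{-7}} \left(- \frac{1}{46}\right) = \frac{11}{- \frac{1}{7}} \left(- \frac{1}{46}\right) = 11 \left(-7\right) \left(- \frac{1}{46}\right) = \left(-77\right) \left(- \frac{1}{46}\right) = \frac{77}{46}$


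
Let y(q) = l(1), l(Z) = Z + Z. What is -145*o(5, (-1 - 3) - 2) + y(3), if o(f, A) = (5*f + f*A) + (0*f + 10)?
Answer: -723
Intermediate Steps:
o(f, A) = 10 + 5*f + A*f (o(f, A) = (5*f + A*f) + (0 + 10) = (5*f + A*f) + 10 = 10 + 5*f + A*f)
l(Z) = 2*Z
y(q) = 2 (y(q) = 2*1 = 2)
-145*o(5, (-1 - 3) - 2) + y(3) = -145*(10 + 5*5 + ((-1 - 3) - 2)*5) + 2 = -145*(10 + 25 + (-4 - 2)*5) + 2 = -145*(10 + 25 - 6*5) + 2 = -145*(10 + 25 - 30) + 2 = -145*5 + 2 = -725 + 2 = -723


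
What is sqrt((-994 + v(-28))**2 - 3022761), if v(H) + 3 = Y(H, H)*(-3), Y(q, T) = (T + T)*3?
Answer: 104*I*sqrt(257) ≈ 1667.2*I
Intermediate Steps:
Y(q, T) = 6*T (Y(q, T) = (2*T)*3 = 6*T)
v(H) = -3 - 18*H (v(H) = -3 + (6*H)*(-3) = -3 - 18*H)
sqrt((-994 + v(-28))**2 - 3022761) = sqrt((-994 + (-3 - 18*(-28)))**2 - 3022761) = sqrt((-994 + (-3 + 504))**2 - 3022761) = sqrt((-994 + 501)**2 - 3022761) = sqrt((-493)**2 - 3022761) = sqrt(243049 - 3022761) = sqrt(-2779712) = 104*I*sqrt(257)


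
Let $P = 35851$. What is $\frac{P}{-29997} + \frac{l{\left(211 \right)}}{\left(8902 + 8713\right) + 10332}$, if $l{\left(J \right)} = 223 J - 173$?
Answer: $\frac{404331463}{838326159} \approx 0.48231$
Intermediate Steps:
$l{\left(J \right)} = -173 + 223 J$
$\frac{P}{-29997} + \frac{l{\left(211 \right)}}{\left(8902 + 8713\right) + 10332} = \frac{35851}{-29997} + \frac{-173 + 223 \cdot 211}{\left(8902 + 8713\right) + 10332} = 35851 \left(- \frac{1}{29997}\right) + \frac{-173 + 47053}{17615 + 10332} = - \frac{35851}{29997} + \frac{46880}{27947} = \frac{404331463}{838326159}$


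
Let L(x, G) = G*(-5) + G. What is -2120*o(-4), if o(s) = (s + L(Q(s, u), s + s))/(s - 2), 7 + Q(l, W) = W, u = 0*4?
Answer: 29680/3 ≈ 9893.3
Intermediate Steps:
u = 0
Q(l, W) = -7 + W
L(x, G) = -4*G (L(x, G) = -5*G + G = -4*G)
o(s) = -7*s/(-2 + s) (o(s) = (s - 4*(s + s))/(s - 2) = (s - 8*s)/(-2 + s) = (-7*s)/(-2 + s) = -7*s/(-2 + s))
-2120*o(-4) = -(-14840)*(-4)/(-2 - 4) = -(-14840)*(-4)/(-6) = -(-14840)*(-4)*(-1)/6 = -2120*(-14/3) = 29680/3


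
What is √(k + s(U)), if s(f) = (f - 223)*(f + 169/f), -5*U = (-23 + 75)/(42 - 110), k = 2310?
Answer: I*√1762683846/85 ≈ 493.93*I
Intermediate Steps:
U = 13/85 (U = -(-23 + 75)/(5*(42 - 110)) = -52/(5*(-68)) = -52*(-1)/(5*68) = -⅕*(-13/17) = 13/85 ≈ 0.15294)
s(f) = (-223 + f)*(f + 169/f)
√(k + s(U)) = √(2310 + (169 + (13/85)² - 37687/13/85 - 223*13/85)) = √(2310 + (169 + 169/7225 - 37687*85/13 - 2899/85)) = √(2310 + (169 + 169/7225 - 246415 - 2899/85)) = √(2310 - 1779373596/7225) = √(-1762683846/7225) = I*√1762683846/85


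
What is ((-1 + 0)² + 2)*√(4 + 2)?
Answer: 3*√6 ≈ 7.3485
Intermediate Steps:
((-1 + 0)² + 2)*√(4 + 2) = ((-1)² + 2)*√6 = (1 + 2)*√6 = 3*√6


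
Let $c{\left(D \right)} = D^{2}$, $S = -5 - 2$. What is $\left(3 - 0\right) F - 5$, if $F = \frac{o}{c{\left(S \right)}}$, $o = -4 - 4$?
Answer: $- \frac{269}{49} \approx -5.4898$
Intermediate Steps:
$S = -7$ ($S = -5 - 2 = -7$)
$o = -8$ ($o = -4 - 4 = -8$)
$F = - \frac{8}{49}$ ($F = - \frac{8}{\left(-7\right)^{2}} = - \frac{8}{49} \approx -0.16327$)
$\left(3 - 0\right) F - 5 = \left(3 - 0\right) \left(- \frac{8}{49}\right) - 5 = \left(3 + 0\right) \left(- \frac{8}{49}\right) - 5 = 3 \left(- \frac{8}{49}\right) - 5 = - \frac{24}{49} - 5 = - \frac{269}{49}$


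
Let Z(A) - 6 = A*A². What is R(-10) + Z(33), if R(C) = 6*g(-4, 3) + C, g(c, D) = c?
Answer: 35909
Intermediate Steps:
Z(A) = 6 + A³ (Z(A) = 6 + A*A² = 6 + A³)
R(C) = -24 + C (R(C) = 6*(-4) + C = -24 + C)
R(-10) + Z(33) = (-24 - 10) + (6 + 33³) = -34 + (6 + 35937) = -34 + 35943 = 35909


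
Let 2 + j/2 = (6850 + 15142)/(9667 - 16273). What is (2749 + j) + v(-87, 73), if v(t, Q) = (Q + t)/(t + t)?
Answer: 262305254/95787 ≈ 2738.4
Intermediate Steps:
j = -35204/3303 (j = -4 + 2*((6850 + 15142)/(9667 - 16273)) = -4 + 2*(21992/(-6606)) = -4 + 2*(21992*(-1/6606)) = -4 + 2*(-10996/3303) = -4 - 21992/3303 = -35204/3303 ≈ -10.658)
v(t, Q) = (Q + t)/(2*t) (v(t, Q) = (Q + t)/((2*t)) = (Q + t)*(1/(2*t)) = (Q + t)/(2*t))
(2749 + j) + v(-87, 73) = (2749 - 35204/3303) + (½)*(73 - 87)/(-87) = 9044743/3303 + (½)*(-1/87)*(-14) = 9044743/3303 + 7/87 = 262305254/95787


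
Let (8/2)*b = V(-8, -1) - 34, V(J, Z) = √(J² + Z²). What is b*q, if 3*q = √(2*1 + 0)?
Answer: √2*(-34 + √65)/12 ≈ -3.0568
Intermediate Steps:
q = √2/3 (q = √(2*1 + 0)/3 = √(2 + 0)/3 = √2/3 ≈ 0.47140)
b = -17/2 + √65/4 (b = (√((-8)² + (-1)²) - 34)/4 = (√(64 + 1) - 34)/4 = (√65 - 34)/4 = (-34 + √65)/4 = -17/2 + √65/4 ≈ -6.4844)
b*q = (-17/2 + √65/4)*(√2/3) = √2*(-17/2 + √65/4)/3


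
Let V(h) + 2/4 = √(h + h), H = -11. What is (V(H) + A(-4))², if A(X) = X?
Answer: (9 - 2*I*√22)²/4 ≈ -1.75 - 42.214*I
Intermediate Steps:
V(h) = -½ + √2*√h (V(h) = -½ + √(h + h) = -½ + √(2*h) = -½ + √2*√h)
(V(H) + A(-4))² = ((-½ + √2*√(-11)) - 4)² = ((-½ + √2*(I*√11)) - 4)² = ((-½ + I*√22) - 4)² = (-9/2 + I*√22)²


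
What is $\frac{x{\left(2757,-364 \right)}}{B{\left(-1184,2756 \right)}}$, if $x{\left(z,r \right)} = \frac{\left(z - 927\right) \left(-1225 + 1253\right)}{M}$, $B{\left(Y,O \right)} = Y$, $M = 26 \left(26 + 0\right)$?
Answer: $- \frac{6405}{100048} \approx -0.064019$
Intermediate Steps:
$M = 676$ ($M = 26 \cdot 26 = 676$)
$x{\left(z,r \right)} = - \frac{6489}{169} + \frac{7 z}{169}$ ($x{\left(z,r \right)} = \frac{\left(z - 927\right) \left(-1225 + 1253\right)}{676} = \left(-927 + z\right) 28 \cdot \frac{1}{676} = \left(-25956 + 28 z\right) \frac{1}{676} = - \frac{6489}{169} + \frac{7 z}{169}$)
$\frac{x{\left(2757,-364 \right)}}{B{\left(-1184,2756 \right)}} = \frac{- \frac{6489}{169} + \frac{7}{169} \cdot 2757}{-1184} = \left(- \frac{6489}{169} + \frac{19299}{169}\right) \left(- \frac{1}{1184}\right) = \frac{12810}{169} \left(- \frac{1}{1184}\right) = - \frac{6405}{100048}$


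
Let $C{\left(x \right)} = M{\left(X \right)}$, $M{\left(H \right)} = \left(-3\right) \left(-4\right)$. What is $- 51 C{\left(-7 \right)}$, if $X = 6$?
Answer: $-612$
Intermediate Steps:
$M{\left(H \right)} = 12$
$C{\left(x \right)} = 12$
$- 51 C{\left(-7 \right)} = \left(-51\right) 12 = -612$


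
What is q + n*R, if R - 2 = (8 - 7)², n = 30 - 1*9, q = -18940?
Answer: -18877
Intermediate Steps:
n = 21 (n = 30 - 9 = 21)
R = 3 (R = 2 + (8 - 7)² = 2 + 1² = 2 + 1 = 3)
q + n*R = -18940 + 21*3 = -18940 + 63 = -18877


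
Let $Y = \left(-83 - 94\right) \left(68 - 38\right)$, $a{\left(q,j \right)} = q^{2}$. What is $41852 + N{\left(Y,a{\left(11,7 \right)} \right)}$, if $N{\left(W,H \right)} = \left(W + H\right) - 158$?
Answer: $36505$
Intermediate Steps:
$Y = -5310$ ($Y = \left(-177\right) 30 = -5310$)
$N{\left(W,H \right)} = -158 + H + W$ ($N{\left(W,H \right)} = \left(H + W\right) - 158 = -158 + H + W$)
$41852 + N{\left(Y,a{\left(11,7 \right)} \right)} = 41852 - \left(5468 - 121\right) = 41852 - 5347 = 36505$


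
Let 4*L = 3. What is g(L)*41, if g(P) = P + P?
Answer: 123/2 ≈ 61.500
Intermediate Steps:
L = ¾ (L = (¼)*3 = ¾ ≈ 0.75000)
g(P) = 2*P
g(L)*41 = (2*(¾))*41 = (3/2)*41 = 123/2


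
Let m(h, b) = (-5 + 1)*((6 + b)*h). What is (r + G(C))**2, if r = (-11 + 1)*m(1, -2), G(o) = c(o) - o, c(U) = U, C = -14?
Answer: 25600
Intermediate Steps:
m(h, b) = -4*h*(6 + b)
G(o) = 0 (G(o) = o - o = 0)
r = 160 (r = (-11 + 1)*(-4*1*(6 - 2)) = -(-40)*4 = -10*(-16) = 160)
(r + G(C))**2 = (160 + 0)**2 = 160**2 = 25600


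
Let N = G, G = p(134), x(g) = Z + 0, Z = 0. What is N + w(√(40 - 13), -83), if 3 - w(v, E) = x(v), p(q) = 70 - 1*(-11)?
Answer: 84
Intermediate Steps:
p(q) = 81 (p(q) = 70 + 11 = 81)
x(g) = 0 (x(g) = 0 + 0 = 0)
w(v, E) = 3 (w(v, E) = 3 - 1*0 = 3 + 0 = 3)
G = 81
N = 81
N + w(√(40 - 13), -83) = 81 + 3 = 84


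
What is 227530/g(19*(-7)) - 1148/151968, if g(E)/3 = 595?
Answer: 576253831/4521048 ≈ 127.46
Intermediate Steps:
g(E) = 1785 (g(E) = 3*595 = 1785)
227530/g(19*(-7)) - 1148/151968 = 227530/1785 - 1148/151968 = 227530*(1/1785) - 1148*1/151968 = 45506/357 - 287/37992 = 576253831/4521048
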